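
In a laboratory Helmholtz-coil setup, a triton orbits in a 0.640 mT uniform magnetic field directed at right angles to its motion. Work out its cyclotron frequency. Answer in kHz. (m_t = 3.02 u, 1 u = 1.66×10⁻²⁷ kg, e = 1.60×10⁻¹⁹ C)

f = qB/(2πm) = (1×1.60×10^-19)(6.40×10^-4) / [2π(5.01×10^-27)] = 3250 Hz.

f ≈ 3.25 kHz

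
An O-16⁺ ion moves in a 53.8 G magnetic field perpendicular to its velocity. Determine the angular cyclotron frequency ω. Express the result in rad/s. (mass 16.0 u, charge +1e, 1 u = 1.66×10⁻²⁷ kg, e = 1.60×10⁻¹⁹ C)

ω ≈ 3.24×10^4 rad/s

ω = qB/m = (1×1.60×10^-19)(5.38×10^-3) / (2.66×10^-26) = 3.24×10^4 rad/s.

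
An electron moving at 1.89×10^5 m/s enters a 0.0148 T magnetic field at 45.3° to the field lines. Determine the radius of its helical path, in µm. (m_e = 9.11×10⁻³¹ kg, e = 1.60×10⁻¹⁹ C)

r ≈ 51.7 µm

Only the perpendicular component v⊥ = v sin45.3° = 1.34×10^5 m/s is bent by the field.
r = m v⊥ /(qB) = (9.11×10^-31)(1.34×10^5) / [(1×1.60×10^-19)(0.0148)] = 5.17×10^-5 m.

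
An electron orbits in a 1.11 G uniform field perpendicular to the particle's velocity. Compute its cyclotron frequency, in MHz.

f = qB/(2πm) = (1×1.60×10^-19)(1.11×10^-4) / [2π(9.11×10^-31)] = 3.10×10^6 Hz.

f ≈ 3.10 MHz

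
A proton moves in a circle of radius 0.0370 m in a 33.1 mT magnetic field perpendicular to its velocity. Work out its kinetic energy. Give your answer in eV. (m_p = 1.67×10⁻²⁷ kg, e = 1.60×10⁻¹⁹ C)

v = qBr/m = (1×1.60×10^-19)(0.0331)(0.0370) / (1.67×10^-27) = 1.17×10^5 m/s.
K = ½mv² = 0.5·(1.67×10^-27)·(1.17×10^5)² = 1.15×10^-17 J = 71.9 eV.

K ≈ 71.9 eV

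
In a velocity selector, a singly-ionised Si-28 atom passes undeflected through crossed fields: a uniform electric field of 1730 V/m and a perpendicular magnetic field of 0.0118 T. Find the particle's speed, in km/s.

v ≈ 147 km/s

For zero net force, qE = qvB, so v = E/B.
v = (1730) / (0.0118) = 1.47×10^5 m/s.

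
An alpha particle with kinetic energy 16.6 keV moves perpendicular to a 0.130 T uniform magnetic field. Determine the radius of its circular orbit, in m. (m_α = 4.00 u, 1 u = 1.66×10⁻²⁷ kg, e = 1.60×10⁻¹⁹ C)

Convert the energy: K = 16.6 keV = 2.66×10^-15 J.
v = √(2K/m) = √(2·2.66×10^-15/6.64×10^-27) = 8.94×10^5 m/s.
r = mv/(qB) = (6.64×10^-27)(8.94×10^5) / [(2×1.60×10^-19)(0.130)] = 0.143 m.

r ≈ 0.143 m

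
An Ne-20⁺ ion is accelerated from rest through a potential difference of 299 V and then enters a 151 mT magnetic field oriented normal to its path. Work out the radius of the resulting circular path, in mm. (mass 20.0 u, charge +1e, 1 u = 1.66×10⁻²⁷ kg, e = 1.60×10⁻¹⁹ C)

r ≈ 73.8 mm

The kinetic energy gained is K = qV = (1×1.60×10^-19)(299) = 4.78×10^-17 J.
v = √(2K/m) = 5.37×10^4 m/s.
r = mv/(qB) = (3.32×10^-26)(5.37×10^4) / [(1×1.60×10^-19)(0.151)] = 0.0738 m.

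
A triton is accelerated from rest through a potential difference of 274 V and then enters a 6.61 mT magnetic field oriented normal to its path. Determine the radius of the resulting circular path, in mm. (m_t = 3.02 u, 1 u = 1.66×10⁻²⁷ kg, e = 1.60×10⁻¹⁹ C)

r ≈ 627 mm

The kinetic energy gained is K = qV = (1×1.60×10^-19)(274) = 4.38×10^-17 J.
v = √(2K/m) = 1.32×10^5 m/s.
r = mv/(qB) = (5.01×10^-27)(1.32×10^5) / [(1×1.60×10^-19)(6.61×10^-3)] = 0.627 m.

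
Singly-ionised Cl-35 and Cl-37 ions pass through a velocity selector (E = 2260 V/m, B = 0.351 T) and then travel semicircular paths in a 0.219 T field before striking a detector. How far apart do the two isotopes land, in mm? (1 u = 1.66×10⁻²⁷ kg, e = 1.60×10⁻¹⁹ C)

Δd ≈ 1.22 mm

Both emerge at v = E/B₁ = 6440 m/s.
r = mv/(qB₂), so r₁ = 0.010676 m and r₂ = 0.011286 m, giving Δr = 6.10×10^-4 m.
After a semicircle each ion lands a diameter 2r from the entry slit, so the separation is 2Δr = 1.22×10^-3 m.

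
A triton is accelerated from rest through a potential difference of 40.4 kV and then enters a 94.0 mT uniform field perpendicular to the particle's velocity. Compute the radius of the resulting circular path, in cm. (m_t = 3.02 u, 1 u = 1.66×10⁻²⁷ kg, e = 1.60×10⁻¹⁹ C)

r ≈ 53.5 cm

The kinetic energy gained is K = qV = (1×1.60×10^-19)(4.04×10^4) = 6.46×10^-15 J.
v = √(2K/m) = 1.61×10^6 m/s.
r = mv/(qB) = (5.01×10^-27)(1.61×10^6) / [(1×1.60×10^-19)(0.0940)] = 0.535 m.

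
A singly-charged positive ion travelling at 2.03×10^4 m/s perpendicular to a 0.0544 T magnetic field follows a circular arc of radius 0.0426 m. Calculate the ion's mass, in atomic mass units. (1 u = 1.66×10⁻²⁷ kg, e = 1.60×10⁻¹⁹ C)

qvB = mv²/r ⇒ m = qBr/v.
m = (1×1.60×10^-19)(0.0544)(0.0426) / (2.03×10^4) = 1.83×10^-26 kg = 11.0 u.

m ≈ 11.0 u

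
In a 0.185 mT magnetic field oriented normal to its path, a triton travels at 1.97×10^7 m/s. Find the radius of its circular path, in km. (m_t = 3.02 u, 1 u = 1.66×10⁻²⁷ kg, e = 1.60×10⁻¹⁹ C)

r ≈ 3.34 km

The magnetic force provides the centripetal force: qvB = mv²/r, so r = mv/(qB).
r = (5.01×10^-27 kg)(1.97×10^7 m/s) / [(1×1.60×10^-19 C)(1.85×10^-4 T)] = 3340 m.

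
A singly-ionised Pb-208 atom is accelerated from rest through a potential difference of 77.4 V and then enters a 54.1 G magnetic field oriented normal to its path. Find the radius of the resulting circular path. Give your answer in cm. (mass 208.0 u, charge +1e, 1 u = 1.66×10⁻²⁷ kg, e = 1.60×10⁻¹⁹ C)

The kinetic energy gained is K = qV = (1×1.60×10^-19)(77.4) = 1.24×10^-17 J.
v = √(2K/m) = 8470 m/s.
r = mv/(qB) = (3.45×10^-25)(8470) / [(1×1.60×10^-19)(5.41×10^-3)] = 3.38 m.

r ≈ 338 cm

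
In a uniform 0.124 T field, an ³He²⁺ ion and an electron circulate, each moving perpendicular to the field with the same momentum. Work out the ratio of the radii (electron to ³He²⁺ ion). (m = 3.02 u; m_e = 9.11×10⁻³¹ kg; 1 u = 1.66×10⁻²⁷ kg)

ratio ≈ 2.00

r = p/(qB) ⇒ at equal p, r ∝ 1/q.
r_{electron}/r_{³He²⁺ ion} = 2.00.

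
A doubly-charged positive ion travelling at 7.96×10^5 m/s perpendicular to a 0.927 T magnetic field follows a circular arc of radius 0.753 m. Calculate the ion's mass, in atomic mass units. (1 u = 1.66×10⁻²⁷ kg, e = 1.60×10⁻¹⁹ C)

m ≈ 169 u

qvB = mv²/r ⇒ m = qBr/v.
m = (2×1.60×10^-19)(0.927)(0.753) / (7.96×10^5) = 2.81×10^-25 kg = 169 u.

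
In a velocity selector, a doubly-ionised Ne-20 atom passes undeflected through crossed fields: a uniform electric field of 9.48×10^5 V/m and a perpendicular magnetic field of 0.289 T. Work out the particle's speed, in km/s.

For zero net force, qE = qvB, so v = E/B.
v = (9.48×10^5) / (0.289) = 3.28×10^6 m/s.

v ≈ 3280 km/s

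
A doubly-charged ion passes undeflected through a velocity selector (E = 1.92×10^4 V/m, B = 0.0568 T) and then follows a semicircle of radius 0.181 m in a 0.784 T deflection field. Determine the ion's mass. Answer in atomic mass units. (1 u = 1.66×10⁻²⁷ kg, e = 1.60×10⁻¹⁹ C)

v = E/B₁ = 3.38×10^5 m/s.
From r = mv/(qB₂), m = qB₂r/v = (2×1.60×10^-19)(0.784)(0.181) / (3.38×10^5) = 1.34×10^-25 kg.
In atomic mass units: m = 1.34×10^-25 / 1.66×10^-27 = 80.9 u.

m ≈ 80.9 u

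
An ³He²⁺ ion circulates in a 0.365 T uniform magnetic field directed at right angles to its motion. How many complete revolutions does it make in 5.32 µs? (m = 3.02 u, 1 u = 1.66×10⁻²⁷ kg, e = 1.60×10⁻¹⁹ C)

T = 2πm/(qB) = 2π(5.0132×10^-27) / [(2×1.60×10^-19)(0.365)] = 2.6968×10^-7 s.
N = t/T = 5.32×10^-6 / 2.6968×10^-7 ≈ 19.73, so 19 complete revolutions.

N = 19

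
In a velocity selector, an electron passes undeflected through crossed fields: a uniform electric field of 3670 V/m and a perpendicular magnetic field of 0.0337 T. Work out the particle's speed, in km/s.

v ≈ 109 km/s

For zero net force, qE = qvB, so v = E/B.
v = (3670) / (0.0337) = 1.09×10^5 m/s.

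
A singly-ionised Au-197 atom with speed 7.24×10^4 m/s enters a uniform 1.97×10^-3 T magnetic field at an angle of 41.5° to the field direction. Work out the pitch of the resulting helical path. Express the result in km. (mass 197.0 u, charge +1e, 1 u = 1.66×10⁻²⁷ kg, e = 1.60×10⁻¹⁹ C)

The velocity component along B is v∥ = v cos41.5° = 5.42×10^4 m/s.
The cyclotron period T = 2πm/(qB) = 6.52×10^-3 s is set by m, q, B alone.
Pitch = v∥·T = (5.42×10^4)(6.52×10^-3) = 353 m.

pitch ≈ 0.353 km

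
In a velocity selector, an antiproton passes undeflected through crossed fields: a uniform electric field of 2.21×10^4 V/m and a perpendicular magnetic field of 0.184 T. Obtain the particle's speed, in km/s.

v ≈ 120 km/s

For zero net force, qE = qvB, so v = E/B.
v = (2.21×10^4) / (0.184) = 1.20×10^5 m/s.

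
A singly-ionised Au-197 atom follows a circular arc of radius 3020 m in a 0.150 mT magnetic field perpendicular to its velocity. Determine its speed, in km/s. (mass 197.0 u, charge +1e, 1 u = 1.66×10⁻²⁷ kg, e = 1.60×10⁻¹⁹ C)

v ≈ 222 km/s

From qvB = mv²/r, v = qBr/m.
v = (1×1.60×10^-19)(1.50×10^-4)(3020) / (3.27×10^-25) = 2.22×10^5 m/s.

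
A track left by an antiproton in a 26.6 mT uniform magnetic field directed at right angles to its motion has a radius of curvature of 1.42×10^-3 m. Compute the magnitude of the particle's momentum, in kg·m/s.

Since qvB = mv²/r, the momentum p = mv = qBr.
p = (1×1.60×10^-19)(0.0266)(1.42×10^-3) = 6.04×10^-24 kg·m/s.

p ≈ 6.04×10^-24 kg·m/s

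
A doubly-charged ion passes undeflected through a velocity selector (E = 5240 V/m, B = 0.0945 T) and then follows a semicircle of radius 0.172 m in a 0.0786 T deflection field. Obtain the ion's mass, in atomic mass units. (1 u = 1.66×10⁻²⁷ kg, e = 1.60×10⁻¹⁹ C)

m ≈ 47.0 u

v = E/B₁ = 5.54×10^4 m/s.
From r = mv/(qB₂), m = qB₂r/v = (2×1.60×10^-19)(0.0786)(0.172) / (5.54×10^4) = 7.80×10^-26 kg.
In atomic mass units: m = 7.80×10^-26 / 1.66×10^-27 = 47.0 u.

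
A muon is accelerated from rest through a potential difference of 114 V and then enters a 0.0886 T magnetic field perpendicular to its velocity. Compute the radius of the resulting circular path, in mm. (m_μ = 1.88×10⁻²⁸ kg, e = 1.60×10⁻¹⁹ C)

The kinetic energy gained is K = qV = (1×1.60×10^-19)(114) = 1.82×10^-17 J.
v = √(2K/m) = 4.41×10^5 m/s.
r = mv/(qB) = (1.88×10^-28)(4.41×10^5) / [(1×1.60×10^-19)(0.0886)] = 5.84×10^-3 m.

r ≈ 5.84 mm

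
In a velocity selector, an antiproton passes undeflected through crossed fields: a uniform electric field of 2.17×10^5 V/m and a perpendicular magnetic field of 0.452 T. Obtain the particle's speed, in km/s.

v ≈ 480 km/s

For zero net force, qE = qvB, so v = E/B.
v = (2.17×10^5) / (0.452) = 4.80×10^5 m/s.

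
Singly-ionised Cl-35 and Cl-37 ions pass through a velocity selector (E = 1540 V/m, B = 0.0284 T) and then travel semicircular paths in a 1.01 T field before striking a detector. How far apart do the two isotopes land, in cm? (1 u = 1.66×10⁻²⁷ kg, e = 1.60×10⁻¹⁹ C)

Both emerge at v = E/B₁ = 5.42×10^4 m/s.
r = mv/(qB₂), so r₁ = 0.01950 m and r₂ = 0.02061 m, giving Δr = 1.11×10^-3 m.
After a semicircle each ion lands a diameter 2r from the entry slit, so the separation is 2Δr = 2.23×10^-3 m.

Δd ≈ 0.223 cm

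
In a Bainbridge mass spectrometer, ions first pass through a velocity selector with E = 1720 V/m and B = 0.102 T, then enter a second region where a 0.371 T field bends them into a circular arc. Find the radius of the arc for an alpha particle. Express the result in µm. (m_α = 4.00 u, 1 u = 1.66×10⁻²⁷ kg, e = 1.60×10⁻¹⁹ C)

r ≈ 943 µm

The selector passes v = E/B = 1720/0.102 = 1.69×10^4 m/s.
In the deflection region, r = mv/(qB₂) = (6.64×10^-27)(1.69×10^4) / [(2×1.60×10^-19)(0.371)] = 9.43×10^-4 m.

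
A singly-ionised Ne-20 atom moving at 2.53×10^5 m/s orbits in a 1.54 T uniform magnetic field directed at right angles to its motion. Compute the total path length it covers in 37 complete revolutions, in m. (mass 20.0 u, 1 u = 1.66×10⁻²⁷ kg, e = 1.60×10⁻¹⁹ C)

L ≈ 7.93 m

r = mv/(qB) = 0.0341 m, so one revolution covers 2πr = 0.214 m.
In 37 revolutions: L = 37·2πr = 7.93 m.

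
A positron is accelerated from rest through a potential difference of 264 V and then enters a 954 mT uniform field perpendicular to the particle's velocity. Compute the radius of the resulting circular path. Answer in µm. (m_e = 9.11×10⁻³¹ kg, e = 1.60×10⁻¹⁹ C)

The kinetic energy gained is K = qV = (1×1.60×10^-19)(264) = 4.22×10^-17 J.
v = √(2K/m) = 9.63×10^6 m/s.
r = mv/(qB) = (9.11×10^-31)(9.63×10^6) / [(1×1.60×10^-19)(0.954)] = 5.75×10^-5 m.

r ≈ 57.5 µm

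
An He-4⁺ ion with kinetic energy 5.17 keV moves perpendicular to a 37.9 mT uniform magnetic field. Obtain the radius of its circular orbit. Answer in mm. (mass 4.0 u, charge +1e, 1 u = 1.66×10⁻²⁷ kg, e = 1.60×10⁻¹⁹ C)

Convert the energy: K = 5.17 keV = 8.27×10^-16 J.
v = √(2K/m) = √(2·8.27×10^-16/6.64×10^-27) = 4.99×10^5 m/s.
r = mv/(qB) = (6.64×10^-27)(4.99×10^5) / [(1×1.60×10^-19)(0.0379)] = 0.547 m.

r ≈ 547 mm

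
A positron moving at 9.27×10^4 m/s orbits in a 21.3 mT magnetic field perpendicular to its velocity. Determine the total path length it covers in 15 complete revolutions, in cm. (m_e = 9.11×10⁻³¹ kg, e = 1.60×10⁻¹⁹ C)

L ≈ 0.234 cm

r = mv/(qB) = 2.48×10^-5 m, so one revolution covers 2πr = 1.56×10^-4 m.
In 15 revolutions: L = 15·2πr = 2.34×10^-3 m.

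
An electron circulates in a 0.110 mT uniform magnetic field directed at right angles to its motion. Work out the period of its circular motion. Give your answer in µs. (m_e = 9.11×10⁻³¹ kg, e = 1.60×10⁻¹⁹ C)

T ≈ 0.325 µs

The cyclotron period is independent of speed: T = 2πm/(qB).
T = 2π(9.11×10^-31) / [(1×1.60×10^-19)(1.10×10^-4)] = 3.25×10^-7 s.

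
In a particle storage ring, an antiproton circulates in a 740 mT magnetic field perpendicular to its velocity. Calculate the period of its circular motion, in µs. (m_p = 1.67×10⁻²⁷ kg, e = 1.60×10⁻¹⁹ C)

T ≈ 0.0886 µs

The cyclotron period is independent of speed: T = 2πm/(qB).
T = 2π(1.67×10^-27) / [(1×1.60×10^-19)(0.740)] = 8.86×10^-8 s.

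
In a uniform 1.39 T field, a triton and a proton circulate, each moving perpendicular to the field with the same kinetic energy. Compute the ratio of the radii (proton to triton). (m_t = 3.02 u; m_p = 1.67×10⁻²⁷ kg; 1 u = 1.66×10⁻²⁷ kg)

r = √(2mK)/(qB) ⇒ at equal K, r ∝ √m/q.
r_{proton}/r_{triton} = 0.577.

ratio ≈ 0.577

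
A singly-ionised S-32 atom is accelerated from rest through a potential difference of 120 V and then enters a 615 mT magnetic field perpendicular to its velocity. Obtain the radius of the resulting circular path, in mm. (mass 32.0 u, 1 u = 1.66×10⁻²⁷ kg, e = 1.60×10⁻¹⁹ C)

The kinetic energy gained is K = qV = (1×1.60×10^-19)(120) = 1.92×10^-17 J.
v = √(2K/m) = 2.69×10^4 m/s.
r = mv/(qB) = (5.31×10^-26)(2.69×10^4) / [(1×1.60×10^-19)(0.615)] = 0.0145 m.

r ≈ 14.5 mm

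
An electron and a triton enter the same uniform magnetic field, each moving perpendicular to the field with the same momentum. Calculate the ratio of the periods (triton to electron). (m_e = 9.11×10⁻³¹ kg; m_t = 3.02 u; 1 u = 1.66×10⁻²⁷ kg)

T = 2πm/(qB) is independent of speed, so T₂/T₁ = (m₂/q₂)/(m₁/q₁).
T_{triton}/T_{electron} = (5.01×10^-27/1e) / (9.11×10^-31/1e) = 5500.

ratio ≈ 5500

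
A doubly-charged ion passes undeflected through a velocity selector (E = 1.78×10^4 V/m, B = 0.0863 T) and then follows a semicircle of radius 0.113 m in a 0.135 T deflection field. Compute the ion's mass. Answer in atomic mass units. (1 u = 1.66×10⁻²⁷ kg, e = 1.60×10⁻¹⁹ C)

m ≈ 14.3 u

v = E/B₁ = 2.06×10^5 m/s.
From r = mv/(qB₂), m = qB₂r/v = (2×1.60×10^-19)(0.135)(0.113) / (2.06×10^5) = 2.37×10^-26 kg.
In atomic mass units: m = 2.37×10^-26 / 1.66×10^-27 = 14.3 u.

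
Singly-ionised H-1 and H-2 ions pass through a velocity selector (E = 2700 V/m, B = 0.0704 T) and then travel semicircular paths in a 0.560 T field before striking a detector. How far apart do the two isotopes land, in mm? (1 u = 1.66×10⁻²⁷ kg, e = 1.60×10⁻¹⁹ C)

Both emerge at v = E/B₁ = 3.84×10^4 m/s.
r = mv/(qB₂), so r₁ = 7.105×10^-4 m and r₂ = 1.421×10^-3 m, giving Δr = 7.11×10^-4 m.
After a semicircle each ion lands a diameter 2r from the entry slit, so the separation is 2Δr = 1.42×10^-3 m.

Δd ≈ 1.42 mm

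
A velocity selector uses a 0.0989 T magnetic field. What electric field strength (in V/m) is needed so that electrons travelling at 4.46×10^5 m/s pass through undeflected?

E ≈ 4.41×10^4 V/m

qE = qvB ⇒ E = vB = (4.46×10^5)(0.0989) = 4.41×10^4 V/m.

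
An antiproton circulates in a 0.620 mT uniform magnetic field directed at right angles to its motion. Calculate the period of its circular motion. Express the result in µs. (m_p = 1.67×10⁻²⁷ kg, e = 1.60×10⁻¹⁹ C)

T ≈ 106 µs

The cyclotron period is independent of speed: T = 2πm/(qB).
T = 2π(1.67×10^-27) / [(1×1.60×10^-19)(6.20×10^-4)] = 1.06×10^-4 s.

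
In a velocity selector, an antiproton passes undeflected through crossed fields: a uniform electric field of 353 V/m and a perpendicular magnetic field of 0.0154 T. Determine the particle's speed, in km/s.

v ≈ 22.9 km/s

For zero net force, qE = qvB, so v = E/B.
v = (353) / (0.0154) = 2.29×10^4 m/s.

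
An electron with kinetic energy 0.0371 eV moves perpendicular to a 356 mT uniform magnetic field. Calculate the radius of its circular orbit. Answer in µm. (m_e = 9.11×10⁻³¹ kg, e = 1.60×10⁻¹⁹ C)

r ≈ 1.83 µm

Convert the energy: K = 0.0371 eV = 5.94×10^-21 J.
v = √(2K/m) = √(2·5.94×10^-21/9.11×10^-31) = 1.14×10^5 m/s.
r = mv/(qB) = (9.11×10^-31)(1.14×10^5) / [(1×1.60×10^-19)(0.356)] = 1.83×10^-6 m.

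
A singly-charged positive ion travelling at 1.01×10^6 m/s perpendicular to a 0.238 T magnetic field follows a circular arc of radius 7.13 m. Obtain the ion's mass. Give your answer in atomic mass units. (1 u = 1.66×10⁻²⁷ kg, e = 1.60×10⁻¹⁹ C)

m ≈ 162 u

qvB = mv²/r ⇒ m = qBr/v.
m = (1×1.60×10^-19)(0.238)(7.13) / (1.01×10^6) = 2.69×10^-25 kg = 162 u.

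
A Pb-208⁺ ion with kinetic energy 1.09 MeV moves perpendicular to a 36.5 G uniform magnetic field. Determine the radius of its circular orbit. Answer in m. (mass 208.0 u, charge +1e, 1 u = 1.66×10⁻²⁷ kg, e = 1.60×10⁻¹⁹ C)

r ≈ 594 m

Convert the energy: K = 1.09 MeV = 1.74×10^-13 J.
v = √(2K/m) = √(2·1.74×10^-13/3.45×10^-25) = 1.01×10^6 m/s.
r = mv/(qB) = (3.45×10^-25)(1.01×10^6) / [(1×1.60×10^-19)(3.65×10^-3)] = 594 m.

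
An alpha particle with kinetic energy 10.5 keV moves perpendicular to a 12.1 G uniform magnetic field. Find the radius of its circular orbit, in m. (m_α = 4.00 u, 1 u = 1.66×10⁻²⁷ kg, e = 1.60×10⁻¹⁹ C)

r ≈ 12.2 m

Convert the energy: K = 10.5 keV = 1.68×10^-15 J.
v = √(2K/m) = √(2·1.68×10^-15/6.64×10^-27) = 7.11×10^5 m/s.
r = mv/(qB) = (6.64×10^-27)(7.11×10^5) / [(2×1.60×10^-19)(1.21×10^-3)] = 12.2 m.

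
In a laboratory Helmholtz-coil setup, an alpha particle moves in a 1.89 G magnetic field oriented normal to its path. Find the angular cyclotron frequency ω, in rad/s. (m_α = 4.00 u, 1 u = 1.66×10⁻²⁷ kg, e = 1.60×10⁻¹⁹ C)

ω = qB/m = (2×1.60×10^-19)(1.89×10^-4) / (6.64×10^-27) = 9110 rad/s.

ω ≈ 9110 rad/s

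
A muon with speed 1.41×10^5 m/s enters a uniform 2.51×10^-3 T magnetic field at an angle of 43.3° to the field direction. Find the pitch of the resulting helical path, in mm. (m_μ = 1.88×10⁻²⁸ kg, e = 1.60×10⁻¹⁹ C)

The velocity component along B is v∥ = v cos43.3° = 1.03×10^5 m/s.
The cyclotron period T = 2πm/(qB) = 2.94×10^-6 s is set by m, q, B alone.
Pitch = v∥·T = (1.03×10^5)(2.94×10^-6) = 0.302 m.

pitch ≈ 302 mm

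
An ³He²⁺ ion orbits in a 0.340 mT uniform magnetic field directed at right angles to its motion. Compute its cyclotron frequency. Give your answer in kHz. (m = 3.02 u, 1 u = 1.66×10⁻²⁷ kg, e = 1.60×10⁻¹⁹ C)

f = qB/(2πm) = (2×1.60×10^-19)(3.40×10^-4) / [2π(5.01×10^-27)] = 3450 Hz.

f ≈ 3.45 kHz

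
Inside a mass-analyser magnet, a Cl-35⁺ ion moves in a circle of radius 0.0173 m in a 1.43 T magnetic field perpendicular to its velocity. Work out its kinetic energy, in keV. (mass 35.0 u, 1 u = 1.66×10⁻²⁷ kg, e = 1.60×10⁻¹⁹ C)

v = qBr/m = (1×1.60×10^-19)(1.43)(0.0173) / (5.81×10^-26) = 6.81×10^4 m/s.
K = ½mv² = 0.5·(5.81×10^-26)·(6.81×10^4)² = 1.35×10^-16 J = 0.843 keV.

K ≈ 0.843 keV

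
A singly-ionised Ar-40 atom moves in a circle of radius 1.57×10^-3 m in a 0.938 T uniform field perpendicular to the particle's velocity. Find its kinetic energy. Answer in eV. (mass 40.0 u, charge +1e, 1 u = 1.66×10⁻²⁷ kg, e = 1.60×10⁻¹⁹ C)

v = qBr/m = (1×1.60×10^-19)(0.938)(1.57×10^-3) / (6.64×10^-26) = 3550 m/s.
K = ½mv² = 0.5·(6.64×10^-26)·(3550)² = 4.18×10^-19 J = 2.61 eV.

K ≈ 2.61 eV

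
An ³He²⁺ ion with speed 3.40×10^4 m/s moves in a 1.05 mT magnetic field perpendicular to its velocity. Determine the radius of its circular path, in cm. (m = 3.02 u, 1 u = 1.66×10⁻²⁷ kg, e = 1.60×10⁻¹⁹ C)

r ≈ 50.7 cm

The magnetic force provides the centripetal force: qvB = mv²/r, so r = mv/(qB).
r = (5.01×10^-27 kg)(3.40×10^4 m/s) / [(2×1.60×10^-19 C)(1.05×10^-3 T)] = 0.507 m.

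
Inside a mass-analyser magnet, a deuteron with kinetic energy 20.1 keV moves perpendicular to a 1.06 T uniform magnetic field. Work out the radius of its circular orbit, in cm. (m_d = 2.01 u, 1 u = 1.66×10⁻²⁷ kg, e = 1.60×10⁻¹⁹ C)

r ≈ 2.73 cm

Convert the energy: K = 20.1 keV = 3.22×10^-15 J.
v = √(2K/m) = √(2·3.22×10^-15/3.34×10^-27) = 1.39×10^6 m/s.
r = mv/(qB) = (3.34×10^-27)(1.39×10^6) / [(1×1.60×10^-19)(1.06)] = 0.0273 m.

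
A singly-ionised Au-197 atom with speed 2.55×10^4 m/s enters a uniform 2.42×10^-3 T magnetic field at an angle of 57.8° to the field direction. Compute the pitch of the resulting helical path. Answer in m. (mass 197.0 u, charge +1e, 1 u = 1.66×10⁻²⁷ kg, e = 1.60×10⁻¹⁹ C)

pitch ≈ 72.1 m

The velocity component along B is v∥ = v cos57.8° = 1.36×10^4 m/s.
The cyclotron period T = 2πm/(qB) = 5.31×10^-3 s is set by m, q, B alone.
Pitch = v∥·T = (1.36×10^4)(5.31×10^-3) = 72.1 m.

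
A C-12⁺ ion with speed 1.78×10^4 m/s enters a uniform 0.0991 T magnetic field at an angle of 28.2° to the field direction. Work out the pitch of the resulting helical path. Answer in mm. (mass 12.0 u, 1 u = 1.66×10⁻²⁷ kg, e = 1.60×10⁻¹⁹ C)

pitch ≈ 124 mm

The velocity component along B is v∥ = v cos28.2° = 1.57×10^4 m/s.
The cyclotron period T = 2πm/(qB) = 7.89×10^-6 s is set by m, q, B alone.
Pitch = v∥·T = (1.57×10^4)(7.89×10^-6) = 0.124 m.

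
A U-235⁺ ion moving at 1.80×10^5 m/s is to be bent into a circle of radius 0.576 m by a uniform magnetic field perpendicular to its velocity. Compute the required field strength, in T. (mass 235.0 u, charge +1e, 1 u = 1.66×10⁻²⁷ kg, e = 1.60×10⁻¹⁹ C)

qvB = mv²/r gives B = mv/(qr).
B = (3.90×10^-25)(1.80×10^5) / [(1×1.60×10^-19)(0.576)] = 0.762 T.

B ≈ 0.762 T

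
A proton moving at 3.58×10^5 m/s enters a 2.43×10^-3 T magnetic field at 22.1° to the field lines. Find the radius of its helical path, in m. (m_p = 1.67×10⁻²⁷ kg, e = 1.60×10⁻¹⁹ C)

Only the perpendicular component v⊥ = v sin22.1° = 1.35×10^5 m/s is bent by the field.
r = m v⊥ /(qB) = (1.67×10^-27)(1.35×10^5) / [(1×1.60×10^-19)(2.43×10^-3)] = 0.579 m.

r ≈ 0.579 m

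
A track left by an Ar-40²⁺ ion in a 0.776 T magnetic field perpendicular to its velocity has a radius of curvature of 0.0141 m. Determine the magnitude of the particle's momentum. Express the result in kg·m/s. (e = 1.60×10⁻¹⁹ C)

p ≈ 3.50×10^-21 kg·m/s

Since qvB = mv²/r, the momentum p = mv = qBr.
p = (2×1.60×10^-19)(0.776)(0.0141) = 3.50×10^-21 kg·m/s.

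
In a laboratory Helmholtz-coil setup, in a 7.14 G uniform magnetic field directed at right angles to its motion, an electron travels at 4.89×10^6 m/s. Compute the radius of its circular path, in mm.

The magnetic force provides the centripetal force: qvB = mv²/r, so r = mv/(qB).
r = (9.11×10^-31 kg)(4.89×10^6 m/s) / [(1×1.60×10^-19 C)(7.14×10^-4 T)] = 0.0390 m.

r ≈ 39.0 mm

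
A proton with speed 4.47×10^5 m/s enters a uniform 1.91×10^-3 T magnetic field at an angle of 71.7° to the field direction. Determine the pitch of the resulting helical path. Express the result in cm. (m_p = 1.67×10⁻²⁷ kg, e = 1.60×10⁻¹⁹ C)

pitch ≈ 482 cm

The velocity component along B is v∥ = v cos71.7° = 1.40×10^5 m/s.
The cyclotron period T = 2πm/(qB) = 3.43×10^-5 s is set by m, q, B alone.
Pitch = v∥·T = (1.40×10^5)(3.43×10^-5) = 4.82 m.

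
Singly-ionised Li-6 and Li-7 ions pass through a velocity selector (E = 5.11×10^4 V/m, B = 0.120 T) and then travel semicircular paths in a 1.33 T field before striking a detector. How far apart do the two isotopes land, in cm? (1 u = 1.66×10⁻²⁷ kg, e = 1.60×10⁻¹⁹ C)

Both emerge at v = E/B₁ = 4.26×10^5 m/s.
r = mv/(qB₂), so r₁ = 0.01993 m and r₂ = 0.02325 m, giving Δr = 3.32×10^-3 m.
After a semicircle each ion lands a diameter 2r from the entry slit, so the separation is 2Δr = 6.64×10^-3 m.

Δd ≈ 0.664 cm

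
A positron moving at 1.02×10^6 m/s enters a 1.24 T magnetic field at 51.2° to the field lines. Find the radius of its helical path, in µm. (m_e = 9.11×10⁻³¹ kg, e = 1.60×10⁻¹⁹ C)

Only the perpendicular component v⊥ = v sin51.2° = 7.95×10^5 m/s is bent by the field.
r = m v⊥ /(qB) = (9.11×10^-31)(7.95×10^5) / [(1×1.60×10^-19)(1.24)] = 3.65×10^-6 m.

r ≈ 3.65 µm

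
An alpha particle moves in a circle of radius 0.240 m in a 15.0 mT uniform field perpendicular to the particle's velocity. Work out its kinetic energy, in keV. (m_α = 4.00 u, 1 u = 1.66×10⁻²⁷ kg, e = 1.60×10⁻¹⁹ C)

K ≈ 0.625 keV

v = qBr/m = (2×1.60×10^-19)(0.0150)(0.240) / (6.64×10^-27) = 1.73×10^5 m/s.
K = ½mv² = 0.5·(6.64×10^-27)·(1.73×10^5)² = 9.99×10^-17 J = 0.625 keV.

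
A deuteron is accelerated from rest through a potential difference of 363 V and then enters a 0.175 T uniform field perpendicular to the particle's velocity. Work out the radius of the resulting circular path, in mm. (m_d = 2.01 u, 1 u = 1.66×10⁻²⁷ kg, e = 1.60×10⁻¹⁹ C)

r ≈ 22.2 mm

The kinetic energy gained is K = qV = (1×1.60×10^-19)(363) = 5.81×10^-17 J.
v = √(2K/m) = 1.87×10^5 m/s.
r = mv/(qB) = (3.34×10^-27)(1.87×10^5) / [(1×1.60×10^-19)(0.175)] = 0.0222 m.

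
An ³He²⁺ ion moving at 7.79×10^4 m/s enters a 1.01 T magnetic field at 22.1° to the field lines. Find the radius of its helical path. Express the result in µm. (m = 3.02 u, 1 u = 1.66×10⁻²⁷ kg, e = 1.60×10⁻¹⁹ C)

r ≈ 455 µm

Only the perpendicular component v⊥ = v sin22.1° = 2.93×10^4 m/s is bent by the field.
r = m v⊥ /(qB) = (5.01×10^-27)(2.93×10^4) / [(2×1.60×10^-19)(1.01)] = 4.55×10^-4 m.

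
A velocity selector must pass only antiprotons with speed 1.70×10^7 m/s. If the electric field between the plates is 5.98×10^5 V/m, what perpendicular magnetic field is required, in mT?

B ≈ 35.2 mT

qE = qvB ⇒ B = E/v = (5.98×10^5) / (1.70×10^7) = 0.0352 T.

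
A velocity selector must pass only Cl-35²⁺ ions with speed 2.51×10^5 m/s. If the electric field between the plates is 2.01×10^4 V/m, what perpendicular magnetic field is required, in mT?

B ≈ 80.1 mT

qE = qvB ⇒ B = E/v = (2.01×10^4) / (2.51×10^5) = 0.0801 T.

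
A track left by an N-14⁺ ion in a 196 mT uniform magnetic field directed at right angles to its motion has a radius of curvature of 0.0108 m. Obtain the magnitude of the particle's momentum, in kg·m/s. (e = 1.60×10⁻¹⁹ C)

Since qvB = mv²/r, the momentum p = mv = qBr.
p = (1×1.60×10^-19)(0.196)(0.0108) = 3.39×10^-22 kg·m/s.

p ≈ 3.39×10^-22 kg·m/s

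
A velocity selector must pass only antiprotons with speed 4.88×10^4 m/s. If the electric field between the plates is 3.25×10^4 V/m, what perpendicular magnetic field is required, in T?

B ≈ 0.666 T

qE = qvB ⇒ B = E/v = (3.25×10^4) / (4.88×10^4) = 0.666 T.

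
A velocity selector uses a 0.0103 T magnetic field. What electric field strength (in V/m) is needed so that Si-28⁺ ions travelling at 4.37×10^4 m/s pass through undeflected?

qE = qvB ⇒ E = vB = (4.37×10^4)(0.0103) = 450 V/m.

E ≈ 450 V/m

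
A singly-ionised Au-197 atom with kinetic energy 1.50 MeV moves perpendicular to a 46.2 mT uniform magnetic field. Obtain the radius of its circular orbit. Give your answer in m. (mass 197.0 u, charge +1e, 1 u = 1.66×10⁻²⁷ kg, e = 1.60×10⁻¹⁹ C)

Convert the energy: K = 1.50 MeV = 2.40×10^-13 J.
v = √(2K/m) = √(2·2.40×10^-13/3.27×10^-25) = 1.21×10^6 m/s.
r = mv/(qB) = (3.27×10^-25)(1.21×10^6) / [(1×1.60×10^-19)(0.0462)] = 53.6 m.

r ≈ 53.6 m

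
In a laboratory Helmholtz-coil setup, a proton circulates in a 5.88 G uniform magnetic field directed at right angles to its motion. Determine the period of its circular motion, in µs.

The cyclotron period is independent of speed: T = 2πm/(qB).
T = 2π(1.67×10^-27) / [(1×1.60×10^-19)(5.88×10^-4)] = 1.12×10^-4 s.

T ≈ 112 µs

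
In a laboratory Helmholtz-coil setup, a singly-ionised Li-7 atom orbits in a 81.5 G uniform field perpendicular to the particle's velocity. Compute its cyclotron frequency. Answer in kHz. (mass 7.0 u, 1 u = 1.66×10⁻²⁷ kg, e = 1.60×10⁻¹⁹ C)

f = qB/(2πm) = (1×1.60×10^-19)(8.15×10^-3) / [2π(1.16×10^-26)] = 1.79×10^4 Hz.

f ≈ 17.9 kHz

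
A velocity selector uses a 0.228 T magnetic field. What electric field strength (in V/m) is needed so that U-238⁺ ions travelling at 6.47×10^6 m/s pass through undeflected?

E ≈ 1.48×10^6 V/m

qE = qvB ⇒ E = vB = (6.47×10^6)(0.228) = 1.48×10^6 V/m.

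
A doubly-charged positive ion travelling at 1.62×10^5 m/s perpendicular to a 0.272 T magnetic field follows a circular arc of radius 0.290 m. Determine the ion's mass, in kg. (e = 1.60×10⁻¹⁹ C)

qvB = mv²/r ⇒ m = qBr/v.
m = (2×1.60×10^-19)(0.272)(0.290) / (1.62×10^5) = 1.56×10^-25 kg.

m ≈ 1.56×10^-25 kg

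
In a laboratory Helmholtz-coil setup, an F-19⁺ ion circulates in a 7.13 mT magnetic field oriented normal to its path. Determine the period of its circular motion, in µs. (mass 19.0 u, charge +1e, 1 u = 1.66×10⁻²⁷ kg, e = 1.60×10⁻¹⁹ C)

T ≈ 174 µs

The cyclotron period is independent of speed: T = 2πm/(qB).
T = 2π(3.15×10^-26) / [(1×1.60×10^-19)(7.13×10^-3)] = 1.74×10^-4 s.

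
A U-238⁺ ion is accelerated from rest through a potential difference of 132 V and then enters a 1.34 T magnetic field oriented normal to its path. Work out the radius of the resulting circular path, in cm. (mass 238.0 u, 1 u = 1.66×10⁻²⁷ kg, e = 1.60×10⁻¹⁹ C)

r ≈ 1.91 cm

The kinetic energy gained is K = qV = (1×1.60×10^-19)(132) = 2.11×10^-17 J.
v = √(2K/m) = 1.03×10^4 m/s.
r = mv/(qB) = (3.95×10^-25)(1.03×10^4) / [(1×1.60×10^-19)(1.34)] = 0.0191 m.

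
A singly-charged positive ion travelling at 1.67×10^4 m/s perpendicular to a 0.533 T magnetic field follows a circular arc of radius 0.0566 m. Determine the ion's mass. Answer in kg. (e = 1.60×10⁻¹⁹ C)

qvB = mv²/r ⇒ m = qBr/v.
m = (1×1.60×10^-19)(0.533)(0.0566) / (1.67×10^4) = 2.89×10^-25 kg.

m ≈ 2.89×10^-25 kg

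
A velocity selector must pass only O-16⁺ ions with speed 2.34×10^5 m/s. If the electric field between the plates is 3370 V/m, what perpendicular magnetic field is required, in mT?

qE = qvB ⇒ B = E/v = (3370) / (2.34×10^5) = 0.0144 T.

B ≈ 14.4 mT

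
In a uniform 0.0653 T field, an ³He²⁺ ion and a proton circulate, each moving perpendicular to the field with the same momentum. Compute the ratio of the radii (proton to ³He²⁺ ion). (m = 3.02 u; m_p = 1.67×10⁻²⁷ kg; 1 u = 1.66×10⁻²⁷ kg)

ratio ≈ 2.00

r = p/(qB) ⇒ at equal p, r ∝ 1/q.
r_{proton}/r_{³He²⁺ ion} = 2.00.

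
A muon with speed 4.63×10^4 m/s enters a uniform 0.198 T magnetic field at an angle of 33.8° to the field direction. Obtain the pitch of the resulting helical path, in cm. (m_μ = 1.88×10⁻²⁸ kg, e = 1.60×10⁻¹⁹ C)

The velocity component along B is v∥ = v cos33.8° = 3.85×10^4 m/s.
The cyclotron period T = 2πm/(qB) = 3.73×10^-8 s is set by m, q, B alone.
Pitch = v∥·T = (3.85×10^4)(3.73×10^-8) = 1.43×10^-3 m.

pitch ≈ 0.143 cm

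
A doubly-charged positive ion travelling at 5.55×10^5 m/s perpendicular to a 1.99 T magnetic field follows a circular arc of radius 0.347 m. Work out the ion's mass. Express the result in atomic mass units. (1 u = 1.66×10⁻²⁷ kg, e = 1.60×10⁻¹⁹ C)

m ≈ 240 u

qvB = mv²/r ⇒ m = qBr/v.
m = (2×1.60×10^-19)(1.99)(0.347) / (5.55×10^5) = 3.98×10^-25 kg = 240 u.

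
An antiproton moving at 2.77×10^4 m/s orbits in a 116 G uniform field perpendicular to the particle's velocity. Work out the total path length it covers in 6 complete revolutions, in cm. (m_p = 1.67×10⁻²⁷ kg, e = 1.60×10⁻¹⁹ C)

r = mv/(qB) = 0.0249 m, so one revolution covers 2πr = 0.157 m.
In 6 revolutions: L = 6·2πr = 0.940 m.

L ≈ 94.0 cm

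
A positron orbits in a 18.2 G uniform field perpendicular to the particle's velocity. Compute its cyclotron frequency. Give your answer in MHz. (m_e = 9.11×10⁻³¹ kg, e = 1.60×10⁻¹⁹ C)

f = qB/(2πm) = (1×1.60×10^-19)(1.82×10^-3) / [2π(9.11×10^-31)] = 5.09×10^7 Hz.

f ≈ 50.9 MHz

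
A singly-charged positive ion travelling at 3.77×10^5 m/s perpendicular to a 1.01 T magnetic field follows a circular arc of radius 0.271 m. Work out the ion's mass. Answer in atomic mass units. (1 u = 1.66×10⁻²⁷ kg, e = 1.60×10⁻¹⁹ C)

qvB = mv²/r ⇒ m = qBr/v.
m = (1×1.60×10^-19)(1.01)(0.271) / (3.77×10^5) = 1.16×10^-25 kg = 70.0 u.

m ≈ 70.0 u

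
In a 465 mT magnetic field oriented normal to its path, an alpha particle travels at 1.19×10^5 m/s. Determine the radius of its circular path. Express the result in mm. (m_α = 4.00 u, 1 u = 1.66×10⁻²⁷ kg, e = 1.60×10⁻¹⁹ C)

The magnetic force provides the centripetal force: qvB = mv²/r, so r = mv/(qB).
r = (6.64×10^-27 kg)(1.19×10^5 m/s) / [(2×1.60×10^-19 C)(0.465 T)] = 5.31×10^-3 m.

r ≈ 5.31 mm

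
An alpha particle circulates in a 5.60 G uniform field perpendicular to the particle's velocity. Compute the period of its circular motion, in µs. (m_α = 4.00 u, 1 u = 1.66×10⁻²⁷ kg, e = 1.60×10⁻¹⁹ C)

T ≈ 233 µs

The cyclotron period is independent of speed: T = 2πm/(qB).
T = 2π(6.64×10^-27) / [(2×1.60×10^-19)(5.60×10^-4)] = 2.33×10^-4 s.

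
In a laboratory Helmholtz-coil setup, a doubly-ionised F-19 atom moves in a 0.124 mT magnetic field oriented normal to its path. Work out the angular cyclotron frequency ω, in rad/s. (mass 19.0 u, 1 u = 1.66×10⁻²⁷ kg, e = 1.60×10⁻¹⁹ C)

ω ≈ 1260 rad/s

ω = qB/m = (2×1.60×10^-19)(1.24×10^-4) / (3.15×10^-26) = 1260 rad/s.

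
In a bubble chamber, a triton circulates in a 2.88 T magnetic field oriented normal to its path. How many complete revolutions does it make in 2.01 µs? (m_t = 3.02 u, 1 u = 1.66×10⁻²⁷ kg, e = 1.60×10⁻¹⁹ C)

N = 29

T = 2πm/(qB) = 2π(5.0132×10^-27) / [(1×1.60×10^-19)(2.88)] = 6.8357×10^-8 s.
N = t/T = 2.01×10^-6 / 6.8357×10^-8 ≈ 29.40, so 29 complete revolutions.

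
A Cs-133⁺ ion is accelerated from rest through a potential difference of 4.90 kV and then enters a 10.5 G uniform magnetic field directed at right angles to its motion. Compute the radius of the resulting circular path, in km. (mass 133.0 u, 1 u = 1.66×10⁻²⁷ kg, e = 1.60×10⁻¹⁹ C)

The kinetic energy gained is K = qV = (1×1.60×10^-19)(4900) = 7.84×10^-16 J.
v = √(2K/m) = 8.43×10^4 m/s.
r = mv/(qB) = (2.21×10^-25)(8.43×10^4) / [(1×1.60×10^-19)(1.05×10^-3)] = 111 m.

r ≈ 0.111 km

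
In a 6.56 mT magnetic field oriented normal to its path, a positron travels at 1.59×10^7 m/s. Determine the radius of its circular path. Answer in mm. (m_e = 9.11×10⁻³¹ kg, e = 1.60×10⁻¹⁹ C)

The magnetic force provides the centripetal force: qvB = mv²/r, so r = mv/(qB).
r = (9.11×10^-31 kg)(1.59×10^7 m/s) / [(1×1.60×10^-19 C)(6.56×10^-3 T)] = 0.0138 m.

r ≈ 13.8 mm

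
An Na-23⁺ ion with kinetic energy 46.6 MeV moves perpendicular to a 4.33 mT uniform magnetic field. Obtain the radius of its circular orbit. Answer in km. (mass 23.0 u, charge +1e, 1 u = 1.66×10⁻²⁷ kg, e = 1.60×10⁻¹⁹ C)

Convert the energy: K = 46.6 MeV = 7.46×10^-12 J.
v = √(2K/m) = √(2·7.46×10^-12/3.82×10^-26) = 1.98×10^7 m/s.
r = mv/(qB) = (3.82×10^-26)(1.98×10^7) / [(1×1.60×10^-19)(4.33×10^-3)] = 1090 m.

r ≈ 1.09 km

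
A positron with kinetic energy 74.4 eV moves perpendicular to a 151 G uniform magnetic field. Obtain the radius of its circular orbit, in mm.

r ≈ 1.93 mm

Convert the energy: K = 74.4 eV = 1.19×10^-17 J.
v = √(2K/m) = √(2·1.19×10^-17/9.11×10^-31) = 5.11×10^6 m/s.
r = mv/(qB) = (9.11×10^-31)(5.11×10^6) / [(1×1.60×10^-19)(0.0151)] = 1.93×10^-3 m.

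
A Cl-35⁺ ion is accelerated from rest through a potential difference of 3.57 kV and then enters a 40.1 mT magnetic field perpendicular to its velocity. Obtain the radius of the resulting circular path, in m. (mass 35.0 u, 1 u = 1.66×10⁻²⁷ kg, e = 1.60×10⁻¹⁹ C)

r ≈ 1.27 m

The kinetic energy gained is K = qV = (1×1.60×10^-19)(3570) = 5.71×10^-16 J.
v = √(2K/m) = 1.40×10^5 m/s.
r = mv/(qB) = (5.81×10^-26)(1.40×10^5) / [(1×1.60×10^-19)(0.0401)] = 1.27 m.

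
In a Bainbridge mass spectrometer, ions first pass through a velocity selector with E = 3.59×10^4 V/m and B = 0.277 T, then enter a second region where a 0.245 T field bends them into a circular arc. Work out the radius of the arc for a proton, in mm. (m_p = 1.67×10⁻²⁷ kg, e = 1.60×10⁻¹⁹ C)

r ≈ 5.52 mm

The selector passes v = E/B = 3.59×10^4/0.277 = 1.30×10^5 m/s.
In the deflection region, r = mv/(qB₂) = (1.67×10^-27)(1.30×10^5) / [(1×1.60×10^-19)(0.245)] = 5.52×10^-3 m.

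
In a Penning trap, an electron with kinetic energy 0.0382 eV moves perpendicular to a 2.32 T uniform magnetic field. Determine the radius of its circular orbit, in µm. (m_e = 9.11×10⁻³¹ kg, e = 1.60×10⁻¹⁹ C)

Convert the energy: K = 0.0382 eV = 6.11×10^-21 J.
v = √(2K/m) = √(2·6.11×10^-21/9.11×10^-31) = 1.16×10^5 m/s.
r = mv/(qB) = (9.11×10^-31)(1.16×10^5) / [(1×1.60×10^-19)(2.32)] = 2.84×10^-7 m.

r ≈ 0.284 µm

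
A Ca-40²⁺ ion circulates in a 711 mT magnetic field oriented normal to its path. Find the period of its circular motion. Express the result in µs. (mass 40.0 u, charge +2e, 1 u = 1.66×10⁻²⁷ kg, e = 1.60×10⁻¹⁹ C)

The cyclotron period is independent of speed: T = 2πm/(qB).
T = 2π(6.64×10^-26) / [(2×1.60×10^-19)(0.711)] = 1.83×10^-6 s.

T ≈ 1.83 µs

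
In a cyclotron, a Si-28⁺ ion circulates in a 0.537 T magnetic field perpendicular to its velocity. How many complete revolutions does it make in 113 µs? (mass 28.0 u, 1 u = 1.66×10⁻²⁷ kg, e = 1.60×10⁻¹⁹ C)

N = 33

T = 2πm/(qB) = 2π(4.648×10^-26) / [(1×1.60×10^-19)(0.537)] = 3.3990×10^-6 s.
N = t/T = 1.13×10^-4 / 3.3990×10^-6 ≈ 33.25, so 33 complete revolutions.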